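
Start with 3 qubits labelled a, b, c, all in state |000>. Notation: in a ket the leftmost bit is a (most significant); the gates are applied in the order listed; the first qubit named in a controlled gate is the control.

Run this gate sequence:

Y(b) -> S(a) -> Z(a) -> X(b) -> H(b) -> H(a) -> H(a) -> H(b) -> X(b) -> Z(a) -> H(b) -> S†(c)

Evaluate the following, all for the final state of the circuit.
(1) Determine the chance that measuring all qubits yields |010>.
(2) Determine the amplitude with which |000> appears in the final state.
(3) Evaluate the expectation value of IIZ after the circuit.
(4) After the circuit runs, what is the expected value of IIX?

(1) A full measurement returns |010> with probability 1/2.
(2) The final state's coefficient on |000> equals sqrt(2)*I/2.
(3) The observable IIZ averages to 1.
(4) The observable IIX averages to 0.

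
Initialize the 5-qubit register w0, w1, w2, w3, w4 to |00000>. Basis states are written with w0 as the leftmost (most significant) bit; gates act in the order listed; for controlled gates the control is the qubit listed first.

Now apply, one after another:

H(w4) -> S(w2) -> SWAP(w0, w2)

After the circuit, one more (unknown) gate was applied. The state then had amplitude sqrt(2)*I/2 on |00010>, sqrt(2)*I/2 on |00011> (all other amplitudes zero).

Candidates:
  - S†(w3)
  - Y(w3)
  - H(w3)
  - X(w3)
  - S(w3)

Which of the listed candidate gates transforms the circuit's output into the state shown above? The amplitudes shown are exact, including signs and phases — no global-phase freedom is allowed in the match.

The unique candidate consistent with the amplitudes is Y(w3).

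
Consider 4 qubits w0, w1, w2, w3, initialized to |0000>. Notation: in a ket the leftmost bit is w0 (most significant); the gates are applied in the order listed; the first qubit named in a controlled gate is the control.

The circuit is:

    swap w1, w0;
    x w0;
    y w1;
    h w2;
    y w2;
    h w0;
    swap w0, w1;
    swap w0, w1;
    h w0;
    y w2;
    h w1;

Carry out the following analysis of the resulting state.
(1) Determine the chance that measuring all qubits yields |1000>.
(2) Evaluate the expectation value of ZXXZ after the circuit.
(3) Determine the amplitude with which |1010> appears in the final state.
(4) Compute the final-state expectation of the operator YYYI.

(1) Outcome |1000> occurs with probability 1/4.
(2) The expectation value of ZXXZ is 1.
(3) The final state's coefficient on |1010> equals I/2.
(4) The expectation value of YYYI is 0.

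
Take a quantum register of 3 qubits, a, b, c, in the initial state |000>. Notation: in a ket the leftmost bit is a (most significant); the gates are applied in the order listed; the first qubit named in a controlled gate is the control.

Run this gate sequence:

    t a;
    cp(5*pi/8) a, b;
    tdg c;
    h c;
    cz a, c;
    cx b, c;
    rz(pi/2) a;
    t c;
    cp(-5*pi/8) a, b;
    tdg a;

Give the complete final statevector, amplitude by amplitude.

After the circuit, the state carries amplitude -sqrt(2)*exp(3*I*pi/4)/2 on |000>, sqrt(2)/2 on |001>, and 0 on every other basis state.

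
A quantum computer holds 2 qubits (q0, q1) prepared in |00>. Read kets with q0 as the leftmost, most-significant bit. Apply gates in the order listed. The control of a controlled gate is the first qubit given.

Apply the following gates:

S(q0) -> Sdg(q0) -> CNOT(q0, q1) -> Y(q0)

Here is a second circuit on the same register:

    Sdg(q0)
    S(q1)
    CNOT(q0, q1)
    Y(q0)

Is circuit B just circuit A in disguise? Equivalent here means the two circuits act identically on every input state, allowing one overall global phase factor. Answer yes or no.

No, they are not equivalent — no single phase factor reconciles the two unitaries.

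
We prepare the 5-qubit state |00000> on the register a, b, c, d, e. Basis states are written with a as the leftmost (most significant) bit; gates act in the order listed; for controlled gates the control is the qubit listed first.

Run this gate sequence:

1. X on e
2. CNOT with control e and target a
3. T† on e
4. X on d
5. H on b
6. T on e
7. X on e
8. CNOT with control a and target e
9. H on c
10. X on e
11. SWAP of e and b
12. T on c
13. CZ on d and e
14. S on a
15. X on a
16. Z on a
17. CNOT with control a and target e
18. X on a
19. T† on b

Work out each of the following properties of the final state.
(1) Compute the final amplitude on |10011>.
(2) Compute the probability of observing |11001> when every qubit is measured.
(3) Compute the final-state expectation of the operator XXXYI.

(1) |10011> carries amplitude -I/2 in the final state.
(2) A full measurement returns |11001> with probability 0.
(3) In the final state, XXXYI has expectation 0.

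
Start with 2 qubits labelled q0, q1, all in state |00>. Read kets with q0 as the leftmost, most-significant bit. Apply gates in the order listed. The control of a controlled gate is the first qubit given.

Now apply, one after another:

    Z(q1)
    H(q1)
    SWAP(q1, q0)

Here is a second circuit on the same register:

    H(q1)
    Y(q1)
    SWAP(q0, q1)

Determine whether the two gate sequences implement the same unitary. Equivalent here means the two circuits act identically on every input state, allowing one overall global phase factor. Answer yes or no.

No, they are not equivalent — no single phase factor reconciles the two unitaries.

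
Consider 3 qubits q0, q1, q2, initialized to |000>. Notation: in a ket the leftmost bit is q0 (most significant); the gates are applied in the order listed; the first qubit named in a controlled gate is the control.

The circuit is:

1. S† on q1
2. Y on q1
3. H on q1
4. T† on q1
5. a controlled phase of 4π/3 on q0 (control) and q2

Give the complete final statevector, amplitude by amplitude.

After the circuit, the state carries amplitude sqrt(2)*I/2 on |000>, -sqrt(2)*exp(I*pi/4)/2 on |010>, and 0 on every other basis state.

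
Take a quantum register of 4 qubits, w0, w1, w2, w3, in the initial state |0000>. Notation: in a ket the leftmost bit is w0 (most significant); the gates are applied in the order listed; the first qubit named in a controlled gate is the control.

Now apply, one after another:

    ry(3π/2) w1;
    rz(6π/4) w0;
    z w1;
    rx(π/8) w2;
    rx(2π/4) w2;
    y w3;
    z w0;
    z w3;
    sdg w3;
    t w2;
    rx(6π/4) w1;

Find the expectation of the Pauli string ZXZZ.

The observable ZXZZ averages to sqrt(2 - sqrt(2))/2.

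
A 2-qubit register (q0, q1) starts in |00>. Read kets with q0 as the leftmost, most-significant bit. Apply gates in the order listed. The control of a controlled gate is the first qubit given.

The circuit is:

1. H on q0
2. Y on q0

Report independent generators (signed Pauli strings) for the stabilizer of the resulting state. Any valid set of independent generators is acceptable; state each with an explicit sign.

The stabilizer group can be generated by -XI, +IZ, among other valid generating sets.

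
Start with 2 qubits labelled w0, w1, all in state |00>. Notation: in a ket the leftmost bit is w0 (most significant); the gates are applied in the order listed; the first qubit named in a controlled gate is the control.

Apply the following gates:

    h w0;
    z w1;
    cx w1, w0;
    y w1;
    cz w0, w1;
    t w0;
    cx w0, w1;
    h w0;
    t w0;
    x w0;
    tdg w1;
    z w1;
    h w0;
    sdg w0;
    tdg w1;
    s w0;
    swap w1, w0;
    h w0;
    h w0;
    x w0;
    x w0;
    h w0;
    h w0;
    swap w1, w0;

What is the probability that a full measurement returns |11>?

A full measurement returns |11> with probability 1/4 - sqrt(2)/8. Key observation: gates 17-24 undo each other exactly, leaving only the rest of the circuit to track.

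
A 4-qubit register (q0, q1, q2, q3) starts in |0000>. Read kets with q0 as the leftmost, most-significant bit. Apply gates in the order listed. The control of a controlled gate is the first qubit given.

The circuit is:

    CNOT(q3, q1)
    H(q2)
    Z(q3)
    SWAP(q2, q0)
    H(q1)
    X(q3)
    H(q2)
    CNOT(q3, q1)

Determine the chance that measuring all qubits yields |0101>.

The probability of measuring |0101> is 1/8.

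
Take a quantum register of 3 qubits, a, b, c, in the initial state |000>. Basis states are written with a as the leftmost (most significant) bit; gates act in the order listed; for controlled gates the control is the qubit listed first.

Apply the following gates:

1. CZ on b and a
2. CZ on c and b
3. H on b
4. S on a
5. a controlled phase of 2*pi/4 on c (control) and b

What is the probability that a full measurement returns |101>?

Outcome |101> occurs with probability 0.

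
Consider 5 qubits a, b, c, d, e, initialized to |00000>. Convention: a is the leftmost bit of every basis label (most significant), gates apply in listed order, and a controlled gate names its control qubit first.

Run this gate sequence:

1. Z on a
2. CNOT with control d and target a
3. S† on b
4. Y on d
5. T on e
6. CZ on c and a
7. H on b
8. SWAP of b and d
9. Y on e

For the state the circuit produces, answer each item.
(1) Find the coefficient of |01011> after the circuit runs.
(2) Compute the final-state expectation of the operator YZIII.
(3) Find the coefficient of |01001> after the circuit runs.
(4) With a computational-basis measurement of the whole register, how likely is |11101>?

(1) |01011> carries amplitude -sqrt(2)/2 in the final state.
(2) The observable YZIII averages to 0.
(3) |01001> carries amplitude -sqrt(2)/2 in the final state.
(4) The probability of measuring |11101> is 0.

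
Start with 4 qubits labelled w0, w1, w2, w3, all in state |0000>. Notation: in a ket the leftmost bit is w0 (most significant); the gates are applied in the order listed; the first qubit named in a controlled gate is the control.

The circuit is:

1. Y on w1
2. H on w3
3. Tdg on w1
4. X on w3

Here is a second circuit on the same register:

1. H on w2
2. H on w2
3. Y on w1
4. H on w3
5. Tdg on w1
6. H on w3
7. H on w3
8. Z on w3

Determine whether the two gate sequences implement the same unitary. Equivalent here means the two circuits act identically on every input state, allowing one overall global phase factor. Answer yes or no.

No — the two circuits implement different unitaries, even allowing a global phase.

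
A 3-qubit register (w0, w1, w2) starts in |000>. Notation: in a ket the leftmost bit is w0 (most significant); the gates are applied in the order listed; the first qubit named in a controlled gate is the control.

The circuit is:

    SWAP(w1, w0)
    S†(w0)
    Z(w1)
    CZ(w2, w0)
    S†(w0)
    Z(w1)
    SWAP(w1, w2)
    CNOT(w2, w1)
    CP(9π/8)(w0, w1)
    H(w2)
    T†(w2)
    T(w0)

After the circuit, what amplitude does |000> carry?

The final state's coefficient on |000> equals sqrt(2)/2.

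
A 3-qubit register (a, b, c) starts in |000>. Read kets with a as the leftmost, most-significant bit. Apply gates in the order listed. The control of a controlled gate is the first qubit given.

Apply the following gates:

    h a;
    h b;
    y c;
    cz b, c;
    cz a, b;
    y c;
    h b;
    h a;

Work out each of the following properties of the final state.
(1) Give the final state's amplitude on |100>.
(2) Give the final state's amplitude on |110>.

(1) |100> carries amplitude -1/2 in the final state.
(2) |110> carries amplitude 1/2 in the final state.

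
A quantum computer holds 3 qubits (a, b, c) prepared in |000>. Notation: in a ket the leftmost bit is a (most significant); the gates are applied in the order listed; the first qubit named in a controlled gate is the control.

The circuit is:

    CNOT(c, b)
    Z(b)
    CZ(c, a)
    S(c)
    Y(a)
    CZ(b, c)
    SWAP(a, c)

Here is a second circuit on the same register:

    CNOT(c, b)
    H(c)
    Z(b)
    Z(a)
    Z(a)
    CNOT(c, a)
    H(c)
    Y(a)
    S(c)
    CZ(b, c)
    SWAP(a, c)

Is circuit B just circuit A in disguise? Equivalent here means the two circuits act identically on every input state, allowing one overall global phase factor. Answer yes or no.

No, they are not equivalent — no single phase factor reconciles the two unitaries.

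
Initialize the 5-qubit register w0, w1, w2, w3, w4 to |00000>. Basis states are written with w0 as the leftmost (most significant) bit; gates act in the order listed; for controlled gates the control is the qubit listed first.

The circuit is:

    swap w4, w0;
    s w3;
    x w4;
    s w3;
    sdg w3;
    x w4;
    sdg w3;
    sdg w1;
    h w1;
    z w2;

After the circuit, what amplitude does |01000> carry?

The final state's coefficient on |01000> equals sqrt(2)/2. Key observation: the block from step 2 through step 7 cancels to the identity and can be dropped.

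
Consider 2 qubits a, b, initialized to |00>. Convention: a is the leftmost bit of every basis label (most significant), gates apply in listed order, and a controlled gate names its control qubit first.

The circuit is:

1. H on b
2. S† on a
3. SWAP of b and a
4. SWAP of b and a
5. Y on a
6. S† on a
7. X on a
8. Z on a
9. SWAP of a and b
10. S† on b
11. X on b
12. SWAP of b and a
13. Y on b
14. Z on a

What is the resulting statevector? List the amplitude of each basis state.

The resulting statevector has amplitude 0 on |00>, 0 on |01>, sqrt(2)*I/2 on |10>, -sqrt(2)*I/2 on |11>.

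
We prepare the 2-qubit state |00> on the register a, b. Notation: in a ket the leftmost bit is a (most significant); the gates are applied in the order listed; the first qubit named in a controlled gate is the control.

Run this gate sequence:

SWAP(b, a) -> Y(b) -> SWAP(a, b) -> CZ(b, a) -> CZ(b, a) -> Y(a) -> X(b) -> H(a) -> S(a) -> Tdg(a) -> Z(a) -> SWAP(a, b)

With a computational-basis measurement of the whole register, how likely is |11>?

The probability of measuring |11> is 1/2.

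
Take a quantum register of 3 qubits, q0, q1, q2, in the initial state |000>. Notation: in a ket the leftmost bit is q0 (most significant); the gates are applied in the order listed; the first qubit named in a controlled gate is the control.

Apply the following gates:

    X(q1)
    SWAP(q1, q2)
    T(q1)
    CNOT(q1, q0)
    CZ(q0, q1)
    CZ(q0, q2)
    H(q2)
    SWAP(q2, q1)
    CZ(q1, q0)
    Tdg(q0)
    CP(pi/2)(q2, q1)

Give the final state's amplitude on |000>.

The amplitude on |000> is sqrt(2)/2.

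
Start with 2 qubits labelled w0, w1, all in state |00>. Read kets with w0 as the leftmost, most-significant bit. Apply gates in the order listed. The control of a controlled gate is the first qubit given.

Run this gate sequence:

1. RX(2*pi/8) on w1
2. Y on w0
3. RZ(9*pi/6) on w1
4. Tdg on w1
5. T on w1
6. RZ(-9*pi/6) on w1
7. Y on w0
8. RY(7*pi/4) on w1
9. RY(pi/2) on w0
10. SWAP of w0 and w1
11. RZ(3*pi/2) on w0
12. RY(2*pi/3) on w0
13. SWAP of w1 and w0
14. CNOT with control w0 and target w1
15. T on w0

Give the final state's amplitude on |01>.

The final state's coefficient on |01> equals (-1 + sqrt(3) + sqrt(6) - sqrt(6)*I + I + sqrt(3)*I)*exp(I*pi/4)/8. Key observation: gates 2-7 undo each other exactly, leaving only the rest of the circuit to track.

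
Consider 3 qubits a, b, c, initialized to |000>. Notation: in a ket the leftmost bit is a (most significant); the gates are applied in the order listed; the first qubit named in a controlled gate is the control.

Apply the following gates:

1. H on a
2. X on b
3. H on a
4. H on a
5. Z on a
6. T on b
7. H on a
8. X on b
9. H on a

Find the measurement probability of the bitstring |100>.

The probability of measuring |100> is 1/2.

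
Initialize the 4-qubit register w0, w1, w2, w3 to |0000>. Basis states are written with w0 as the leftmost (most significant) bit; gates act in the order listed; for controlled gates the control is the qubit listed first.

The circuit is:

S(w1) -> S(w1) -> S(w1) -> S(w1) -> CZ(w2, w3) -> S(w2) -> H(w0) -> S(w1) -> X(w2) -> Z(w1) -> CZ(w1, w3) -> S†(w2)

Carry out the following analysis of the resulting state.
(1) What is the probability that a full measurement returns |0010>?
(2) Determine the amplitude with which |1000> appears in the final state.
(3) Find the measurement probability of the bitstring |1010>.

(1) A full measurement returns |0010> with probability 1/2. Key observation: gates 1-4 undo each other exactly, leaving only the rest of the circuit to track.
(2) |1000> carries amplitude 0 in the final state.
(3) The probability of measuring |1010> is 1/2.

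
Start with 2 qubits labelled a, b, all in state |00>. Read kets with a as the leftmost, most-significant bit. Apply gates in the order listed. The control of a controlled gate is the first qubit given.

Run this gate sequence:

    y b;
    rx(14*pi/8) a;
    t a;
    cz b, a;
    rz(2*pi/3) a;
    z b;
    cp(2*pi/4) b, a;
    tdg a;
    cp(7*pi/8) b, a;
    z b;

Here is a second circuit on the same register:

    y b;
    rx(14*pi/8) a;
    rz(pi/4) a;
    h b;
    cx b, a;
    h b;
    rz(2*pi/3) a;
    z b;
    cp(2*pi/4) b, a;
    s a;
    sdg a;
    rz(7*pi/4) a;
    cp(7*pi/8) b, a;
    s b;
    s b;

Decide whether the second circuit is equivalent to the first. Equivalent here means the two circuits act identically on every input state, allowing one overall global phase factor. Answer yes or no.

No, they are not equivalent — no single phase factor reconciles the two unitaries.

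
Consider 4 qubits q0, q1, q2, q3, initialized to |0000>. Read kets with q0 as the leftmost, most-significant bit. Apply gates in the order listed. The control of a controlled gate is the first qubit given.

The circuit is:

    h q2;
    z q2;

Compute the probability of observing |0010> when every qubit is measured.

Outcome |0010> occurs with probability 1/2.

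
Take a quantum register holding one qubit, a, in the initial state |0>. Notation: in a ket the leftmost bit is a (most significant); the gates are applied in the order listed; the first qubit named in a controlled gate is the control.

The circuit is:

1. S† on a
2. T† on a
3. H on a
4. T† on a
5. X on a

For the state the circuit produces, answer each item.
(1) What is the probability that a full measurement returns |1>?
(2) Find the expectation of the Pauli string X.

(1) Outcome |1> occurs with probability 1/2.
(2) The observable X averages to sqrt(2)/2.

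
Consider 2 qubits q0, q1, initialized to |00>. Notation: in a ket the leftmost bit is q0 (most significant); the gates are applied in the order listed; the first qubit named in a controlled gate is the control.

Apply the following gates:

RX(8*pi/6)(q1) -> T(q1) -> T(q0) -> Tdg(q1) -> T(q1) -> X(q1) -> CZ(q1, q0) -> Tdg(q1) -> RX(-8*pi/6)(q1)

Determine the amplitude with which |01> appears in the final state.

The final state's coefficient on |01> equals (3 - I)*exp(I*pi/4)/4.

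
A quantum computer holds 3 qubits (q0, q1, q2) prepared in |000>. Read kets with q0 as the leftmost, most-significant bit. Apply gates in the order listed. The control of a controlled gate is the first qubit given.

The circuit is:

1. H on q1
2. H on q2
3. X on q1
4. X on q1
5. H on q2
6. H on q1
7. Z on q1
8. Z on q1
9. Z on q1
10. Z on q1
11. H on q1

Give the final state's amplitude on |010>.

|010> carries amplitude sqrt(2)/2 in the final state. Key observation: steps 1-6 multiply out to the identity, so the circuit reduces to the remaining gates.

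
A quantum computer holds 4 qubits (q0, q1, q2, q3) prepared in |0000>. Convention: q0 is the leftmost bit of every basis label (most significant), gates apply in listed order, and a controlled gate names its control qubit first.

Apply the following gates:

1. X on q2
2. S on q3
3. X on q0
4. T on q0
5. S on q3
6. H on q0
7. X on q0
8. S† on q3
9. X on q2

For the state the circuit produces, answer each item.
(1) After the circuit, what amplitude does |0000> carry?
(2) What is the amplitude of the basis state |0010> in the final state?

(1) The amplitude on |0000> is -sqrt(2)*exp(I*pi/4)/2.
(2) |0010> carries amplitude 0 in the final state.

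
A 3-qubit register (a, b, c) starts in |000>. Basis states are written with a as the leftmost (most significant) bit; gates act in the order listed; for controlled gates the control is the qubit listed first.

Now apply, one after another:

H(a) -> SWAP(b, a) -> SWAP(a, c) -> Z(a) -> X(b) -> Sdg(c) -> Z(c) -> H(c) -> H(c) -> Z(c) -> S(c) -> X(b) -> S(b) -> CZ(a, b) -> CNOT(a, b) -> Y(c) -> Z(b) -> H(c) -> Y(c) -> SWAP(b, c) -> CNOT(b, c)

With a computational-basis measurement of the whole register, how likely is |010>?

The probability of measuring |010> is 1/4. Key observation: steps 6-11 multiply out to the identity, so the circuit reduces to the remaining gates.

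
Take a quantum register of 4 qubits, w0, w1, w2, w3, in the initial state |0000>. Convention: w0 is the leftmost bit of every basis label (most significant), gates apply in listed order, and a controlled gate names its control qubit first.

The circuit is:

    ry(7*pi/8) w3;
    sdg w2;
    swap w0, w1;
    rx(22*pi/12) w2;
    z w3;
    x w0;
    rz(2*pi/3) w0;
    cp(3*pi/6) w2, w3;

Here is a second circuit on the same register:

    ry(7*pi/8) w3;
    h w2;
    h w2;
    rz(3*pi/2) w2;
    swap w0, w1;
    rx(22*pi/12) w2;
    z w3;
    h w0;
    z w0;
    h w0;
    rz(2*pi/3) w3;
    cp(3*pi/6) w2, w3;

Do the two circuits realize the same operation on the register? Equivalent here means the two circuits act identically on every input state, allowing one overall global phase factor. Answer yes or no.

No — the two circuits implement different unitaries, even allowing a global phase.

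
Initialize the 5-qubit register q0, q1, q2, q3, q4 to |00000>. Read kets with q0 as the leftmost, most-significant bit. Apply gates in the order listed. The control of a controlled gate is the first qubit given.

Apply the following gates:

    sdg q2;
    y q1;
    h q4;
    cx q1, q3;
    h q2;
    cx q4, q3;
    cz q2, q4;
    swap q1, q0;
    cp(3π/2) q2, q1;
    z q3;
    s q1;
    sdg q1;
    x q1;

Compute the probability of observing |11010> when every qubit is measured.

Outcome |11010> occurs with probability 1/4. Key observation: the block from step 11 through step 12 cancels to the identity and can be dropped.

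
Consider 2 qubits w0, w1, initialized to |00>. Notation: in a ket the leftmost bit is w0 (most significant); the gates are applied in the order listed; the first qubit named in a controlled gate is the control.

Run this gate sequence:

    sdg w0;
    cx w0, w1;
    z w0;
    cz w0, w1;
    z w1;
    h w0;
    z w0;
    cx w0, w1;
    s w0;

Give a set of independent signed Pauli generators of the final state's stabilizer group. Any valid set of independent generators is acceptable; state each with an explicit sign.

The final state is stabilized by the group generated by -XY, +ZZ; other independent generating sets are equally valid.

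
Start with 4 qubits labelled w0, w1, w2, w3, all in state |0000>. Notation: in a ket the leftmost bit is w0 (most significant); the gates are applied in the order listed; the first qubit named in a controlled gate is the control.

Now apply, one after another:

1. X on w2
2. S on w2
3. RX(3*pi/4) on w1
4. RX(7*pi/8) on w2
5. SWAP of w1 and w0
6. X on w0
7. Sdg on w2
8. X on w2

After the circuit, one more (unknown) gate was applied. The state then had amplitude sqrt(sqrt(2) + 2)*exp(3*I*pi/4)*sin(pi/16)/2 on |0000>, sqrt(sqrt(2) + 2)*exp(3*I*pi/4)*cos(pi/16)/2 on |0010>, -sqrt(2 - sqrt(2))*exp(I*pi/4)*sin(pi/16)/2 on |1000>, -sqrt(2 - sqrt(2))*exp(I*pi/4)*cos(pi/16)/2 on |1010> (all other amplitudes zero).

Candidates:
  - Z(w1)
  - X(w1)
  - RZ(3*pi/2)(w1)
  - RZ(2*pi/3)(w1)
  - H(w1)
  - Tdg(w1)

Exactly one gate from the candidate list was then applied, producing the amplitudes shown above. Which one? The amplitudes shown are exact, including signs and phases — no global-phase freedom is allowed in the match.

It was RZ(3*pi/2)(w1) that produced the state shown.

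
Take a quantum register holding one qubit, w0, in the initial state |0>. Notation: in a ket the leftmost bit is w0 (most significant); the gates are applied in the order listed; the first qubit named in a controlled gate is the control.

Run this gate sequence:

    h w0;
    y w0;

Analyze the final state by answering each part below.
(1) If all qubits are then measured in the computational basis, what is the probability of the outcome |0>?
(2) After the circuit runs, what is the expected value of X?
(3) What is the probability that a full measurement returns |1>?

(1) Outcome |0> occurs with probability 1/2.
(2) The expectation value of X is -1.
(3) The probability of measuring |1> is 1/2.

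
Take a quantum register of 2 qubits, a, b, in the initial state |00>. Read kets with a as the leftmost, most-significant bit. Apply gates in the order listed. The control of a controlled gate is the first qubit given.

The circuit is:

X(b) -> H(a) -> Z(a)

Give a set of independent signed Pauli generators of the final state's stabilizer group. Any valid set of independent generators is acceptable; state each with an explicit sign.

One valid set of independent stabilizer generators is -XI, -IZ (any independent generating set of the same group is equally correct).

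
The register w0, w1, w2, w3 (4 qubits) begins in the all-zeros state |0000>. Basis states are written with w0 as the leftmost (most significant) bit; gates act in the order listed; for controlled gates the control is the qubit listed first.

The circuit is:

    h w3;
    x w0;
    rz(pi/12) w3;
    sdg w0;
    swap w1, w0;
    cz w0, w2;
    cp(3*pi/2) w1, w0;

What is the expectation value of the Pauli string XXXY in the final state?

In the final state, XXXY has expectation 0.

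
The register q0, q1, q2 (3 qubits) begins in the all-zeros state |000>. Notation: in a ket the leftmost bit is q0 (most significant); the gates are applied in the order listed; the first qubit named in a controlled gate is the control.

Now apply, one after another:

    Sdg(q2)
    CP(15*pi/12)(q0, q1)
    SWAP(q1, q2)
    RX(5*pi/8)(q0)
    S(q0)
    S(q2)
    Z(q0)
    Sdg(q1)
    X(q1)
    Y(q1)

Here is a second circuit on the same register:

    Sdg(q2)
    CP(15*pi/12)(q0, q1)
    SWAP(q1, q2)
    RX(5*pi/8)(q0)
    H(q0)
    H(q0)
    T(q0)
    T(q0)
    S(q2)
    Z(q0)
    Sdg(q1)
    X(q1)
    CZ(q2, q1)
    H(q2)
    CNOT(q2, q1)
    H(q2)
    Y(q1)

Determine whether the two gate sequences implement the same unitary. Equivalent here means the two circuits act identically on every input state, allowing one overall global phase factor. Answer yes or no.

No, they are not equivalent — no single phase factor reconciles the two unitaries.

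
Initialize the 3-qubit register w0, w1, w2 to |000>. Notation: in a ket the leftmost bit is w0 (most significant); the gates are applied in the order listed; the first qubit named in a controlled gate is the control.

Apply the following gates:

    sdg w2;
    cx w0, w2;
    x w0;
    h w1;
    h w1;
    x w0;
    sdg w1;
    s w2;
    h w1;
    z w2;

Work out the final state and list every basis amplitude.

The final amplitudes are sqrt(2)/2 on |000>, sqrt(2)/2 on |010>, and 0 on every other basis state.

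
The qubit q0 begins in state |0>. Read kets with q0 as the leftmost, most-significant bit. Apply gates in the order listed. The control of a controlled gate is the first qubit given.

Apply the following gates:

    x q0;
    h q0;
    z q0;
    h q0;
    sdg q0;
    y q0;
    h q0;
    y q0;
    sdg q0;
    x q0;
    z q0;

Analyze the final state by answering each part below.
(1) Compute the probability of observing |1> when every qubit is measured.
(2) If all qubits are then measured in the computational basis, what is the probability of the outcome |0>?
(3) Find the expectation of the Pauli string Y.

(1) A full measurement returns |1> with probability 1/2.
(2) A full measurement returns |0> with probability 1/2.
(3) The observable Y averages to -1.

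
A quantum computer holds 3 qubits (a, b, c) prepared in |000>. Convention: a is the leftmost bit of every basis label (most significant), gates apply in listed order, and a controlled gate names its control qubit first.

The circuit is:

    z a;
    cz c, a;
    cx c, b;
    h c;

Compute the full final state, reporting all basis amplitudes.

The final amplitudes are sqrt(2)/2 on |000>, sqrt(2)/2 on |001>, and 0 on every other basis state.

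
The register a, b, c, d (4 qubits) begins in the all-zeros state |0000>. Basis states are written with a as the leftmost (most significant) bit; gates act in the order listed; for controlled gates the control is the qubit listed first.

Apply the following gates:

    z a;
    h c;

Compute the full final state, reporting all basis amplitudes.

The final amplitudes are sqrt(2)/2 on |0000>, sqrt(2)/2 on |0010>, and 0 on every other basis state.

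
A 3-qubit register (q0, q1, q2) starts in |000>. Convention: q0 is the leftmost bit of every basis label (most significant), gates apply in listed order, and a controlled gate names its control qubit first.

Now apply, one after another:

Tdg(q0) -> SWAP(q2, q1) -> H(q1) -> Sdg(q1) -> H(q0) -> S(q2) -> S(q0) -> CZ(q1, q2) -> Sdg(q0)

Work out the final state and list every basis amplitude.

After the circuit, the state carries amplitude 1/2 on |000>, 0 on |001>, -I/2 on |010>, 0 on |011>, 1/2 on |100>, 0 on |101>, -I/2 on |110>, 0 on |111>.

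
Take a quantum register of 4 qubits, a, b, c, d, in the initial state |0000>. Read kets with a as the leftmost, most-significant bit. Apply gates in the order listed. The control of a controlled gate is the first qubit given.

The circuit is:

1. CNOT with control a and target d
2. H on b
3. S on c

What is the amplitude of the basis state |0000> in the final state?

The final state's coefficient on |0000> equals sqrt(2)/2.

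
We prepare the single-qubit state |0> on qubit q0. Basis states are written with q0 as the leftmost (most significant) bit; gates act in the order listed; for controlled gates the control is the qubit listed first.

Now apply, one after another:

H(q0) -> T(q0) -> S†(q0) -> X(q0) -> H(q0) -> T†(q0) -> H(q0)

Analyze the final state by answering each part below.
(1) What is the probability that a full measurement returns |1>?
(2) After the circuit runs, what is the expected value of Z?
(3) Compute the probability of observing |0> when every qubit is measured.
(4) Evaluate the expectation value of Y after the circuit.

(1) The probability of measuring |1> is 3/4.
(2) The expectation value of Z is -1/2.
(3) The probability of measuring |0> is 1/4.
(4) In the final state, Y has expectation 1/2.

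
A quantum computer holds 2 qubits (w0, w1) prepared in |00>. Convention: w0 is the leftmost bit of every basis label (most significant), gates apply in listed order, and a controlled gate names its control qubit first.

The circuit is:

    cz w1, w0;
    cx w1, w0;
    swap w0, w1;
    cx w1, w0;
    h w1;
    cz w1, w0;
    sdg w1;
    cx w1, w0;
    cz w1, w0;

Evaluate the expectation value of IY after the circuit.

The observable IY averages to 0.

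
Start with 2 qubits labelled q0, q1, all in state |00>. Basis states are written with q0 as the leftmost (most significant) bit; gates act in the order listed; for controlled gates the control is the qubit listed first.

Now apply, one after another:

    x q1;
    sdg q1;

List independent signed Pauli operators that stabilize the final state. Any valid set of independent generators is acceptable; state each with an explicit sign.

The stabilizer group can be generated by +ZI, -IZ, among other valid generating sets.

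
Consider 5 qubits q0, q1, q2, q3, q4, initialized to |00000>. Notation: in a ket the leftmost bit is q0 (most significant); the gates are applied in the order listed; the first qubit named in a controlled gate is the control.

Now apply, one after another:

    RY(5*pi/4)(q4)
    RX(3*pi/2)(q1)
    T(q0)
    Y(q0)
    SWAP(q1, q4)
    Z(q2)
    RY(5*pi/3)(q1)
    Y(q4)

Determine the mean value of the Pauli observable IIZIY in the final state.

The observable IIZIY averages to 1.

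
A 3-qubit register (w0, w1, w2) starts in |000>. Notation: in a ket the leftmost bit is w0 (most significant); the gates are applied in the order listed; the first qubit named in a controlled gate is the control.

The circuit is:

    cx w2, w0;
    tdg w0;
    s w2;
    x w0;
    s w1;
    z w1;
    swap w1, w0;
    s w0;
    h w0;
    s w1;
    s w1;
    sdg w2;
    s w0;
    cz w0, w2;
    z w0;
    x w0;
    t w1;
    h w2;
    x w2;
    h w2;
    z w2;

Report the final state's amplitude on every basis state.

After the circuit, the state carries amplitude sqrt(2)*exp(3*I*pi/4)/2 on |010>, -sqrt(2)*exp(I*pi/4)/2 on |110>, and 0 on every other basis state. Key observation: steps 18-21 multiply out to the identity, so the circuit reduces to the remaining gates.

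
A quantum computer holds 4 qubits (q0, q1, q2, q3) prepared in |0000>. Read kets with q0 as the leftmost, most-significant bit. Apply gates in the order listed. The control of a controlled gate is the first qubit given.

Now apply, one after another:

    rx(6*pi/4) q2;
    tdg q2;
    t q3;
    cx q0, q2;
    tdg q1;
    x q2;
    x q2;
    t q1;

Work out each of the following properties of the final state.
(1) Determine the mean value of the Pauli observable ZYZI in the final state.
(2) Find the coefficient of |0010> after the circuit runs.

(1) The expectation value of ZYZI is 0. Key observation: steps 5-8 multiply out to the identity, so the circuit reduces to the remaining gates.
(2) |0010> carries amplitude -sqrt(2)*exp(I*pi/4)/2 in the final state.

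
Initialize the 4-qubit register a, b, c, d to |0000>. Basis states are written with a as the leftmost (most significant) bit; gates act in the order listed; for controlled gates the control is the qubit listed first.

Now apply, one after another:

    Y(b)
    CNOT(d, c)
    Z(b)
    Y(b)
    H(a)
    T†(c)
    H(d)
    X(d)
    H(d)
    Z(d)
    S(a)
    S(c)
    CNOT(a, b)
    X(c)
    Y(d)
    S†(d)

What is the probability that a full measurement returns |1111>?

Outcome |1111> occurs with probability 1/2. Key observation: the block from step 7 through step 10 cancels to the identity and can be dropped.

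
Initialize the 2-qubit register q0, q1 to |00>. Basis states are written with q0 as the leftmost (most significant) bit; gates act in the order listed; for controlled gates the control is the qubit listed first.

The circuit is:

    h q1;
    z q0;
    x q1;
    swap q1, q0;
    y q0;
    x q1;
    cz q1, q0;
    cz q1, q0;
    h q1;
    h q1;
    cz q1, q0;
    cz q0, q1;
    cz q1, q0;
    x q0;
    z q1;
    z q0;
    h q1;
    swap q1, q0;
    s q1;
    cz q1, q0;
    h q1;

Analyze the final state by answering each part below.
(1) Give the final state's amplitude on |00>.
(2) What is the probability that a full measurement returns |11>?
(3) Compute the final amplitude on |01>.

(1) The final state's coefficient on |00> equals sqrt(2)*(1 + I)/4.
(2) Outcome |11> occurs with probability 1/4.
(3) The amplitude on |01> is sqrt(2)*(-1 + I)/4.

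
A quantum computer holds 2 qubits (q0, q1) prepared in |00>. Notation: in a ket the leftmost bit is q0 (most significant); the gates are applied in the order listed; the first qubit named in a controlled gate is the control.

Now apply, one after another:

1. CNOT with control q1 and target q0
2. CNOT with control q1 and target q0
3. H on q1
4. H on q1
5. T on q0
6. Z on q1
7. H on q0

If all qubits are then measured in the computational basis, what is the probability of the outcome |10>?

A full measurement returns |10> with probability 1/2.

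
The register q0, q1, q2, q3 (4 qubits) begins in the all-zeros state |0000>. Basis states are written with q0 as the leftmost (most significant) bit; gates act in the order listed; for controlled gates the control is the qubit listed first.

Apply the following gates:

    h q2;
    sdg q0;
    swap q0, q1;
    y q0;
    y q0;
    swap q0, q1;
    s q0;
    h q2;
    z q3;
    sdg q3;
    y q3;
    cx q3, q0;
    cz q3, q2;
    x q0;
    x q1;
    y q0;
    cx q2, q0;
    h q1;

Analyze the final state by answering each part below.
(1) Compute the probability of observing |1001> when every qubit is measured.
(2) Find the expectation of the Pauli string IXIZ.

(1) Outcome |1001> occurs with probability 1/2. Key observation: gates 1-8 undo each other exactly, leaving only the rest of the circuit to track.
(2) In the final state, IXIZ has expectation 1.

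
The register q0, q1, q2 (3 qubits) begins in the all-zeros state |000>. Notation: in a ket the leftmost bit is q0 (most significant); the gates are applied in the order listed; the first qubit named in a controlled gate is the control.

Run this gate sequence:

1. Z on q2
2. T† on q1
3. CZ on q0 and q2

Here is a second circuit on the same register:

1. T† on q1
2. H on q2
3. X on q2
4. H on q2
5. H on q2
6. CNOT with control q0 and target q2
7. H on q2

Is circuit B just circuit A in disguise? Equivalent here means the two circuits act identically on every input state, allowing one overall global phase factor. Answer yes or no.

Yes, they are equivalent — the unitaries differ by at most a global phase.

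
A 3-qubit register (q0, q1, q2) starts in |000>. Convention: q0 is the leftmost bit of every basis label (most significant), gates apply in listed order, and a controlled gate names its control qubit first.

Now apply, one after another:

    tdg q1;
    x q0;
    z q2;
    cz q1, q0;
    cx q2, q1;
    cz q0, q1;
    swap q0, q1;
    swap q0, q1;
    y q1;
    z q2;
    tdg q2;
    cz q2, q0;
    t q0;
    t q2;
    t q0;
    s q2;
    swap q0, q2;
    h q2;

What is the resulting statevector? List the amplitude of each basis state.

The final amplitudes are -sqrt(2)/2 on |010>, sqrt(2)/2 on |011>, and 0 on every other basis state.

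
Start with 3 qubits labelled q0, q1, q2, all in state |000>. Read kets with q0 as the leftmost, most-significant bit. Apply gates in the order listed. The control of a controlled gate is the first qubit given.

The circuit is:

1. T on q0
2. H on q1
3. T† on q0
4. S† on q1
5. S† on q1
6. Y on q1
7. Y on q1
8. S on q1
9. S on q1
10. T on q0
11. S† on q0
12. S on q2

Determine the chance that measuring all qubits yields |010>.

The probability of measuring |010> is 1/2. Key observation: the block from step 3 through step 10 cancels to the identity and can be dropped.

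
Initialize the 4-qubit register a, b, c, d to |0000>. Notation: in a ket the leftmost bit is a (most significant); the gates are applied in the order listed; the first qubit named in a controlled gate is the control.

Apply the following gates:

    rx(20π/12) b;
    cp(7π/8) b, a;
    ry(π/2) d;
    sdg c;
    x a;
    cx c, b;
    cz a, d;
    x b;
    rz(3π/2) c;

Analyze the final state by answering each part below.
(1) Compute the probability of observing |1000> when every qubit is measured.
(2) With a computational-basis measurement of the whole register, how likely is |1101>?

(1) Outcome |1000> occurs with probability 1/8.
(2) A full measurement returns |1101> with probability 3/8.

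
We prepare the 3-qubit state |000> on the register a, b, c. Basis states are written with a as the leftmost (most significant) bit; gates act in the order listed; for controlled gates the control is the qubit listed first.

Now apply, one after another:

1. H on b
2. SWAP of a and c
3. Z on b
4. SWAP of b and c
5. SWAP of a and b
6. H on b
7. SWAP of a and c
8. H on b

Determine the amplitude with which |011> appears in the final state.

The amplitude on |011> is 0.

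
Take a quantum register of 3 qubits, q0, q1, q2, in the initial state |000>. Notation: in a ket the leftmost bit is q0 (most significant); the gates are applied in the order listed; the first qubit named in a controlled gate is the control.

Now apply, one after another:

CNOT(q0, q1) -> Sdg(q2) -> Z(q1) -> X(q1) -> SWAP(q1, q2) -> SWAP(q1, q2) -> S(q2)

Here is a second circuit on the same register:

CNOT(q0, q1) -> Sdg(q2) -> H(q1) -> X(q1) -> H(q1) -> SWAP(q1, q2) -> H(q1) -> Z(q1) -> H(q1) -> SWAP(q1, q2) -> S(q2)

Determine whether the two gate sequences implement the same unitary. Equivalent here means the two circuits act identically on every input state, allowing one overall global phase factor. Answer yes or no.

No: there is an input state on which the two circuits produce genuinely different outputs (not merely differing by a phase).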